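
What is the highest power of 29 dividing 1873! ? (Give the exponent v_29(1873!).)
v_29(1873!) = 66

Legendre's formula: v_p(n!) = Σ_{k ≥ 1} ⌊n / p^k⌋. For p = 29, n = 1873, the terms are:
  ⌊1873/29^1⌋ = ⌊1873/29⌋ = 64
  ⌊1873/29^2⌋ = ⌊1873/841⌋ = 2
(the next term ⌊1873/29^3⌋ = 0, terminating the sum). Summing: v_29(1873!) = 64 + 2 = 66.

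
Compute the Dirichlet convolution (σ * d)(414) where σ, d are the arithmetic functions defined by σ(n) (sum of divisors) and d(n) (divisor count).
(σ * d)(414) = 3120

Divisors of 414: [1, 2, 3, 6, 9, 18, 23, 46, 69, 138, 207, 414]. For each d | 414:
  d = 1: σ(1) · d(414/1) = 1 · 12 = 12
  d = 2: σ(2) · d(414/2) = 3 · 6 = 18
  d = 3: σ(3) · d(414/3) = 4 · 8 = 32
  d = 6: σ(6) · d(414/6) = 12 · 4 = 48
  d = 9: σ(9) · d(414/9) = 13 · 4 = 52
  d = 18: σ(18) · d(414/18) = 39 · 2 = 78
  d = 23: σ(23) · d(414/23) = 24 · 6 = 144
  d = 46: σ(46) · d(414/46) = 72 · 3 = 216
  d = 69: σ(69) · d(414/69) = 96 · 4 = 384
  d = 138: σ(138) · d(414/138) = 288 · 2 = 576
  d = 207: σ(207) · d(414/207) = 312 · 2 = 624
  d = 414: σ(414) · d(414/414) = 936 · 1 = 936
Summing: (σ * d)(414) = 12 + 18 + 32 + 48 + 52 + 78 + 144 + 216 + 384 + 576 + 624 + 936 = 3120.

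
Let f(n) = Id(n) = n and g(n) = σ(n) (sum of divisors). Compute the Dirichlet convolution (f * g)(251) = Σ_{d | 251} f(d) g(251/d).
(Id * σ)(251) = 503

Divisors of 251: [1, 251]. For each d | 251:
  d = 1: Id(1) · σ(251/1) = 1 · 252 = 252
  d = 251: Id(251) · σ(251/251) = 251 · 1 = 251
Summing: (Id * σ)(251) = 252 + 251 = 503.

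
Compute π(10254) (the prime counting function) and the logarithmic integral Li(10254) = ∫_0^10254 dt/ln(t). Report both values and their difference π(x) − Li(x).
π(10254) = 1257;  Li(10254) ≈ 1273.68;  π(x) − Li(x) ≈ -16.68.

Direct count of primes ≤ 10254 gives π(10254) = 1257. Numerical evaluation of the logarithmic integral gives Li(10254) ≈ 1273.68. The difference π(x) − Li(x) ≈ -16.68 is typically negative for small/moderate x (Li(x) overestimates), though Littlewood's theorem shows this sign changes infinitely often.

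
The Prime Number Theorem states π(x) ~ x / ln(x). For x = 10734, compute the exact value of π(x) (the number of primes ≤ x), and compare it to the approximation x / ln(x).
π(10734) = 1309;  x/ln(x) ≈ 1156.54;  relative error ≈ 11.65%.

Directly count primes up to 10734: π(10734) = 1309. The PNT approximation gives 10734/ln(10734) ≈ 10734/9.28117 ≈ 1156.54. Relative error (π(x) − x/ln(x)) / π(x) ≈ 11.65%; the approximation is known to undercount slightly (Li(x) is a better estimate).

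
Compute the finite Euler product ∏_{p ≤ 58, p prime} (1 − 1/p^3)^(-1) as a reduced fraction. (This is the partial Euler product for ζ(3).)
∏ = 16238292364256237331040396846411171054751/13509219810297755163480275884866445246464

The primes p ≤ 58 are [2, 3, 5, 7, 11, 13, 17, 19, 23, 29, 31, 37, 41, 43, 47, 53]. For each prime, (1 − 1/p^3)^(-1) = p^3 / (p^3 − 1). The product is (1 − 1/2^3)^(-1), (1 − 1/3^3)^(-1), (1 − 1/5^3)^(-1), (1 − 1/7^3)^(-1), (1 − 1/11^3)^(-1), (1 − 1/13^3)^(-1), (1 − 1/17^3)^(-1), (1 − 1/19^3)^(-1), (1 − 1/23^3)^(-1), (1 − 1/29^3)^(-1), (1 − 1/31^3)^(-1), (1 − 1/37^3)^(-1), (1 − 1/41^3)^(-1), (1 − 1/43^3)^(-1), (1 − 1/47^3)^(-1), (1 − 1/53^3)^(-1) = ∏ p^3 / (p^3 − 1) = 16238292364256237331040396846411171054751/13509219810297755163480275884866445246464.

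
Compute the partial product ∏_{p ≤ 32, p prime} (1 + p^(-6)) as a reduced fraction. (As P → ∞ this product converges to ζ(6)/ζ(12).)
∏ = 27817995139941732182652708678753385001734002671757520/27350499395438163022926501194256392285250955967934357

The primes p ≤ 32 are [2, 3, 5, 7, 11, 13, 17, 19, 23, 29, 31]. For each, (1 + 1/p^6) = (p^6 + 1)/p^6. Multiplying these fractions over p ∈ [2, 3, 5, 7, 11, 13, 17, 19, 23, 29, 31] gives 27817995139941732182652708678753385001734002671757520/27350499395438163022926501194256392285250955967934357. (In the limit P → ∞ this tends to ζ(6)/ζ(12).)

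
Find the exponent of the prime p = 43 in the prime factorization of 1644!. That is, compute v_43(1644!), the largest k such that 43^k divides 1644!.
v_43(1644!) = 38

Legendre's formula: v_p(n!) = Σ_{k ≥ 1} ⌊n / p^k⌋. For p = 43, n = 1644, the terms are:
  ⌊1644/43^1⌋ = ⌊1644/43⌋ = 38
(the next term ⌊1644/43^2⌋ = 0, terminating the sum). Summing: v_43(1644!) = 38 = 38.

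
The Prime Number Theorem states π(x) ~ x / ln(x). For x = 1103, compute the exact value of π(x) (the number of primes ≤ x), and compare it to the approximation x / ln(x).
π(1103) = 185;  x/ln(x) ≈ 157.44;  relative error ≈ 14.90%.

Directly count primes up to 1103: π(1103) = 185. The PNT approximation gives 1103/ln(1103) ≈ 1103/7.00579 ≈ 157.44. Relative error (π(x) − x/ln(x)) / π(x) ≈ 14.90%; the approximation is known to undercount slightly (Li(x) is a better estimate).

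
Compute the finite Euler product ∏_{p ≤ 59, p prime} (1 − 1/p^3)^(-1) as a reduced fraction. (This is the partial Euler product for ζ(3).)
∏ = 115000146464778681614198126342037237932886401/95672294696528702067767313816624165235458048

The primes p ≤ 59 are [2, 3, 5, 7, 11, 13, 17, 19, 23, 29, 31, 37, 41, 43, 47, 53, 59]. For each prime, (1 − 1/p^3)^(-1) = p^3 / (p^3 − 1). The product is (1 − 1/2^3)^(-1), (1 − 1/3^3)^(-1), (1 − 1/5^3)^(-1), (1 − 1/7^3)^(-1), (1 − 1/11^3)^(-1), (1 − 1/13^3)^(-1), (1 − 1/17^3)^(-1), (1 − 1/19^3)^(-1), (1 − 1/23^3)^(-1), (1 − 1/29^3)^(-1), (1 − 1/31^3)^(-1), (1 − 1/37^3)^(-1), (1 − 1/41^3)^(-1), (1 − 1/43^3)^(-1), (1 − 1/47^3)^(-1), (1 − 1/53^3)^(-1), (1 − 1/59^3)^(-1) = ∏ p^3 / (p^3 − 1) = 115000146464778681614198126342037237932886401/95672294696528702067767313816624165235458048.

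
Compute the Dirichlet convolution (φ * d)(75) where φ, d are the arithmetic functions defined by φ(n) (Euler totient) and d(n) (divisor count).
(φ * d)(75) = 124

Divisors of 75: [1, 3, 5, 15, 25, 75]. For each d | 75:
  d = 1: φ(1) · d(75/1) = 1 · 6 = 6
  d = 3: φ(3) · d(75/3) = 2 · 3 = 6
  d = 5: φ(5) · d(75/5) = 4 · 4 = 16
  d = 15: φ(15) · d(75/15) = 8 · 2 = 16
  d = 25: φ(25) · d(75/25) = 20 · 2 = 40
  d = 75: φ(75) · d(75/75) = 40 · 1 = 40
Summing: (φ * d)(75) = 6 + 6 + 16 + 16 + 40 + 40 = 124.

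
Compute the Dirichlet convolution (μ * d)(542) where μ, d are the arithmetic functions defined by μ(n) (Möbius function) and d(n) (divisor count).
(μ * d)(542) = 1

Divisors of 542: [1, 2, 271, 542]. For each d | 542:
  d = 1: μ(1) · d(542/1) = 1 · 4 = 4
  d = 2: μ(2) · d(542/2) = -1 · 2 = -2
  d = 271: μ(271) · d(542/271) = -1 · 2 = -2
  d = 542: μ(542) · d(542/542) = 1 · 1 = 1
Summing: (μ * d)(542) = 4 + -2 + -2 + 1 = 1.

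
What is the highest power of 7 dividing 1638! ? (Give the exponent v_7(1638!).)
v_7(1638!) = 271

Legendre's formula: v_p(n!) = Σ_{k ≥ 1} ⌊n / p^k⌋. For p = 7, n = 1638, the terms are:
  ⌊1638/7^1⌋ = ⌊1638/7⌋ = 234
  ⌊1638/7^2⌋ = ⌊1638/49⌋ = 33
  ⌊1638/7^3⌋ = ⌊1638/343⌋ = 4
(the next term ⌊1638/7^4⌋ = 0, terminating the sum). Summing: v_7(1638!) = 234 + 33 + 4 = 271.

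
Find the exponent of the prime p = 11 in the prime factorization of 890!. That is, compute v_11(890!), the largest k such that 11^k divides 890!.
v_11(890!) = 87

Legendre's formula: v_p(n!) = Σ_{k ≥ 1} ⌊n / p^k⌋. For p = 11, n = 890, the terms are:
  ⌊890/11^1⌋ = ⌊890/11⌋ = 80
  ⌊890/11^2⌋ = ⌊890/121⌋ = 7
(the next term ⌊890/11^3⌋ = 0, terminating the sum). Summing: v_11(890!) = 80 + 7 = 87.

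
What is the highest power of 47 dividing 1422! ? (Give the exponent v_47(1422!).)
v_47(1422!) = 30

Legendre's formula: v_p(n!) = Σ_{k ≥ 1} ⌊n / p^k⌋. For p = 47, n = 1422, the terms are:
  ⌊1422/47^1⌋ = ⌊1422/47⌋ = 30
(the next term ⌊1422/47^2⌋ = 0, terminating the sum). Summing: v_47(1422!) = 30 = 30.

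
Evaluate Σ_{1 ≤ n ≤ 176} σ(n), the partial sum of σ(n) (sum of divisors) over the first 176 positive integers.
Σ_{n ≤ 176} σ(n) = 25584

Compute σ(n) for each 1 ≤ n ≤ 176: σ(1) = 1, σ(2) = 3, σ(3) = 4, σ(4) = 7, σ(5) = 6, σ(6) = 12, σ(7) = 8, σ(8) = 15, σ(9) = 13, σ(10) = 18, σ(11) = 12, σ(12) = 28, σ(13) = 14, σ(14) = 24, σ(15) = 24, σ(16) = 31, σ(17) = 18, σ(18) = 39, σ(19) = 20, σ(20) = 42, σ(21) = 32, σ(22) = 36, σ(23) = 24, σ(24) = 60, σ(25) = 31, σ(26) = 42, σ(27) = 40, σ(28) = 56, σ(29) = 30, σ(30) = 72, σ(31) = 32, σ(32) = 63, σ(33) = 48, σ(34) = 54, σ(35) = 48, σ(36) = 91, σ(37) = 38, σ(38) = 60, σ(39) = 56, σ(40) = 90, σ(41) = 42, σ(42) = 96, σ(43) = 44, σ(44) = 84, σ(45) = 78, σ(46) = 72, σ(47) = 48, σ(48) = 124, σ(49) = 57, σ(50) = 93, σ(51) = 72, σ(52) = 98, σ(53) = 54, σ(54) = 120, σ(55) = 72, σ(56) = 120, σ(57) = 80, σ(58) = 90, σ(59) = 60, σ(60) = 168, σ(61) = 62, σ(62) = 96, σ(63) = 104, σ(64) = 127, σ(65) = 84, σ(66) = 144, σ(67) = 68, σ(68) = 126, σ(69) = 96, σ(70) = 144, σ(71) = 72, σ(72) = 195, σ(73) = 74, σ(74) = 114, σ(75) = 124, σ(76) = 140, σ(77) = 96, σ(78) = 168, σ(79) = 80, σ(80) = 186, σ(81) = 121, σ(82) = 126, σ(83) = 84, σ(84) = 224, σ(85) = 108, σ(86) = 132, σ(87) = 120, σ(88) = 180, σ(89) = 90, σ(90) = 234, σ(91) = 112, σ(92) = 168, σ(93) = 128, σ(94) = 144, σ(95) = 120, σ(96) = 252, σ(97) = 98, σ(98) = 171, σ(99) = 156, σ(100) = 217, σ(101) = 102, σ(102) = 216, σ(103) = 104, σ(104) = 210, σ(105) = 192, σ(106) = 162, σ(107) = 108, σ(108) = 280, σ(109) = 110, σ(110) = 216, σ(111) = 152, σ(112) = 248, σ(113) = 114, σ(114) = 240, σ(115) = 144, σ(116) = 210, σ(117) = 182, σ(118) = 180, σ(119) = 144, σ(120) = 360, σ(121) = 133, σ(122) = 186, σ(123) = 168, σ(124) = 224, σ(125) = 156, σ(126) = 312, σ(127) = 128, σ(128) = 255, σ(129) = 176, σ(130) = 252, σ(131) = 132, σ(132) = 336, σ(133) = 160, σ(134) = 204, σ(135) = 240, σ(136) = 270, σ(137) = 138, σ(138) = 288, σ(139) = 140, σ(140) = 336, σ(141) = 192, σ(142) = 216, σ(143) = 168, σ(144) = 403, σ(145) = 180, σ(146) = 222, σ(147) = 228, σ(148) = 266, σ(149) = 150, σ(150) = 372, σ(151) = 152, σ(152) = 300, σ(153) = 234, σ(154) = 288, σ(155) = 192, σ(156) = 392, σ(157) = 158, σ(158) = 240, σ(159) = 216, σ(160) = 378, σ(161) = 192, σ(162) = 363, σ(163) = 164, σ(164) = 294, σ(165) = 288, σ(166) = 252, σ(167) = 168, σ(168) = 480, σ(169) = 183, σ(170) = 324, σ(171) = 260, σ(172) = 308, σ(173) = 174, σ(174) = 360, σ(175) = 248, σ(176) = 372. Summing all 176 values: 25584. (Average order: Σ_{n ≤ x} σ(n) ~ (π²/12) x². For x = 176, (π²/12)·176² ≈ 25476.74.)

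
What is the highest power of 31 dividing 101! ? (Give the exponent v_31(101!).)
v_31(101!) = 3

Legendre's formula: v_p(n!) = Σ_{k ≥ 1} ⌊n / p^k⌋. For p = 31, n = 101, the terms are:
  ⌊101/31^1⌋ = ⌊101/31⌋ = 3
(the next term ⌊101/31^2⌋ = 0, terminating the sum). Summing: v_31(101!) = 3 = 3.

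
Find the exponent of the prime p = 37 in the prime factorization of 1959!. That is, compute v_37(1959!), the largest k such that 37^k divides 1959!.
v_37(1959!) = 53

Legendre's formula: v_p(n!) = Σ_{k ≥ 1} ⌊n / p^k⌋. For p = 37, n = 1959, the terms are:
  ⌊1959/37^1⌋ = ⌊1959/37⌋ = 52
  ⌊1959/37^2⌋ = ⌊1959/1369⌋ = 1
(the next term ⌊1959/37^3⌋ = 0, terminating the sum). Summing: v_37(1959!) = 52 + 1 = 53.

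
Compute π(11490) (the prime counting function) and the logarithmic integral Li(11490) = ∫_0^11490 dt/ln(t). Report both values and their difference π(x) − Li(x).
π(11490) = 1385;  Li(11490) ≈ 1406.68;  π(x) − Li(x) ≈ -21.68.

Direct count of primes ≤ 11490 gives π(11490) = 1385. Numerical evaluation of the logarithmic integral gives Li(11490) ≈ 1406.68. The difference π(x) − Li(x) ≈ -21.68 is typically negative for small/moderate x (Li(x) overestimates), though Littlewood's theorem shows this sign changes infinitely often.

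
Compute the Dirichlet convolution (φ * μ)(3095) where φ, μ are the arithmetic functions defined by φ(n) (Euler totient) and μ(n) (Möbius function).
(φ * μ)(3095) = 1851

Divisors of 3095: [1, 5, 619, 3095]. For each d | 3095:
  d = 1: φ(1) · μ(3095/1) = 1 · 1 = 1
  d = 5: φ(5) · μ(3095/5) = 4 · -1 = -4
  d = 619: φ(619) · μ(3095/619) = 618 · -1 = -618
  d = 3095: φ(3095) · μ(3095/3095) = 2472 · 1 = 2472
Summing: (φ * μ)(3095) = 1 + -4 + -618 + 2472 = 1851.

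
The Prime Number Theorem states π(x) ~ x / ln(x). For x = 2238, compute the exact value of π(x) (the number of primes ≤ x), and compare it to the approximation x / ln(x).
π(2238) = 332;  x/ln(x) ≈ 290.15;  relative error ≈ 12.61%.

Directly count primes up to 2238: π(2238) = 332. The PNT approximation gives 2238/ln(2238) ≈ 2238/7.71334 ≈ 290.15. Relative error (π(x) − x/ln(x)) / π(x) ≈ 12.61%; the approximation is known to undercount slightly (Li(x) is a better estimate).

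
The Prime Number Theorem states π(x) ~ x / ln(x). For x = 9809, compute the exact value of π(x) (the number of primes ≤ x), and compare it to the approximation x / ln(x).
π(9809) = 1209;  x/ln(x) ≈ 1067.23;  relative error ≈ 11.73%.

Directly count primes up to 9809: π(9809) = 1209. The PNT approximation gives 9809/ln(9809) ≈ 9809/9.19106 ≈ 1067.23. Relative error (π(x) − x/ln(x)) / π(x) ≈ 11.73%; the approximation is known to undercount slightly (Li(x) is a better estimate).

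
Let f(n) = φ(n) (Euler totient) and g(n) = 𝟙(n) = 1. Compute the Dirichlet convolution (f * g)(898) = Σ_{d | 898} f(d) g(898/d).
(φ * 𝟙)(898) = 898

Divisors of 898: [1, 2, 449, 898]. For each d | 898:
  d = 1: φ(1) · 𝟙(898/1) = 1 · 1 = 1
  d = 2: φ(2) · 𝟙(898/2) = 1 · 1 = 1
  d = 449: φ(449) · 𝟙(898/449) = 448 · 1 = 448
  d = 898: φ(898) · 𝟙(898/898) = 448 · 1 = 448
Summing: (φ * 𝟙)(898) = 1 + 1 + 448 + 448 = 898.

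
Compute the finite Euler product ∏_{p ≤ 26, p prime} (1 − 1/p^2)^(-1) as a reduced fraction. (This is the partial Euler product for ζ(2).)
∏ = 718188003533/440301256704

The primes p ≤ 26 are [2, 3, 5, 7, 11, 13, 17, 19, 23]. For each prime, (1 − 1/p^2)^(-1) = p^2 / (p^2 − 1). The product is (1 − 1/2^2)^(-1), (1 − 1/3^2)^(-1), (1 − 1/5^2)^(-1), (1 − 1/7^2)^(-1), (1 − 1/11^2)^(-1), (1 − 1/13^2)^(-1), (1 − 1/17^2)^(-1), (1 − 1/19^2)^(-1), (1 − 1/23^2)^(-1) = ∏ p^2 / (p^2 − 1) = 718188003533/440301256704.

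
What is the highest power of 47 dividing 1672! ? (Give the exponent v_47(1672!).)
v_47(1672!) = 35

Legendre's formula: v_p(n!) = Σ_{k ≥ 1} ⌊n / p^k⌋. For p = 47, n = 1672, the terms are:
  ⌊1672/47^1⌋ = ⌊1672/47⌋ = 35
(the next term ⌊1672/47^2⌋ = 0, terminating the sum). Summing: v_47(1672!) = 35 = 35.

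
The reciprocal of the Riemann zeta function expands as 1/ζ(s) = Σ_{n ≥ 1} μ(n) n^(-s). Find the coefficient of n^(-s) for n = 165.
μ(165) = -1

Factor n = 165 = 3 · 5 · 11. μ(n) = 0 if any exponent ≥ 2 (not squarefree); otherwise μ(n) = (−1)^{ω(n)} where ω(n) is the number of distinct prime factors. Applying: μ(165) = -1.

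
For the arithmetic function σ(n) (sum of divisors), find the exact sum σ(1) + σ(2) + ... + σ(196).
Σ_{n ≤ 196} σ(n) = 31713

Compute σ(n) for each 1 ≤ n ≤ 196: σ(1) = 1, σ(2) = 3, σ(3) = 4, σ(4) = 7, σ(5) = 6, σ(6) = 12, σ(7) = 8, σ(8) = 15, σ(9) = 13, σ(10) = 18, σ(11) = 12, σ(12) = 28, σ(13) = 14, σ(14) = 24, σ(15) = 24, σ(16) = 31, σ(17) = 18, σ(18) = 39, σ(19) = 20, σ(20) = 42, σ(21) = 32, σ(22) = 36, σ(23) = 24, σ(24) = 60, σ(25) = 31, σ(26) = 42, σ(27) = 40, σ(28) = 56, σ(29) = 30, σ(30) = 72, σ(31) = 32, σ(32) = 63, σ(33) = 48, σ(34) = 54, σ(35) = 48, σ(36) = 91, σ(37) = 38, σ(38) = 60, σ(39) = 56, σ(40) = 90, σ(41) = 42, σ(42) = 96, σ(43) = 44, σ(44) = 84, σ(45) = 78, σ(46) = 72, σ(47) = 48, σ(48) = 124, σ(49) = 57, σ(50) = 93, σ(51) = 72, σ(52) = 98, σ(53) = 54, σ(54) = 120, σ(55) = 72, σ(56) = 120, σ(57) = 80, σ(58) = 90, σ(59) = 60, σ(60) = 168, σ(61) = 62, σ(62) = 96, σ(63) = 104, σ(64) = 127, σ(65) = 84, σ(66) = 144, σ(67) = 68, σ(68) = 126, σ(69) = 96, σ(70) = 144, σ(71) = 72, σ(72) = 195, σ(73) = 74, σ(74) = 114, σ(75) = 124, σ(76) = 140, σ(77) = 96, σ(78) = 168, σ(79) = 80, σ(80) = 186, σ(81) = 121, σ(82) = 126, σ(83) = 84, σ(84) = 224, σ(85) = 108, σ(86) = 132, σ(87) = 120, σ(88) = 180, σ(89) = 90, σ(90) = 234, σ(91) = 112, σ(92) = 168, σ(93) = 128, σ(94) = 144, σ(95) = 120, σ(96) = 252, σ(97) = 98, σ(98) = 171, σ(99) = 156, σ(100) = 217, σ(101) = 102, σ(102) = 216, σ(103) = 104, σ(104) = 210, σ(105) = 192, σ(106) = 162, σ(107) = 108, σ(108) = 280, σ(109) = 110, σ(110) = 216, σ(111) = 152, σ(112) = 248, σ(113) = 114, σ(114) = 240, σ(115) = 144, σ(116) = 210, σ(117) = 182, σ(118) = 180, σ(119) = 144, σ(120) = 360, σ(121) = 133, σ(122) = 186, σ(123) = 168, σ(124) = 224, σ(125) = 156, σ(126) = 312, σ(127) = 128, σ(128) = 255, σ(129) = 176, σ(130) = 252, σ(131) = 132, σ(132) = 336, σ(133) = 160, σ(134) = 204, σ(135) = 240, σ(136) = 270, σ(137) = 138, σ(138) = 288, σ(139) = 140, σ(140) = 336, σ(141) = 192, σ(142) = 216, σ(143) = 168, σ(144) = 403, σ(145) = 180, σ(146) = 222, σ(147) = 228, σ(148) = 266, σ(149) = 150, σ(150) = 372, σ(151) = 152, σ(152) = 300, σ(153) = 234, σ(154) = 288, σ(155) = 192, σ(156) = 392, σ(157) = 158, σ(158) = 240, σ(159) = 216, σ(160) = 378, σ(161) = 192, σ(162) = 363, σ(163) = 164, σ(164) = 294, σ(165) = 288, σ(166) = 252, σ(167) = 168, σ(168) = 480, σ(169) = 183, σ(170) = 324, σ(171) = 260, σ(172) = 308, σ(173) = 174, σ(174) = 360, σ(175) = 248, σ(176) = 372, σ(177) = 240, σ(178) = 270, σ(179) = 180, σ(180) = 546, σ(181) = 182, σ(182) = 336, σ(183) = 248, σ(184) = 360, σ(185) = 228, σ(186) = 384, σ(187) = 216, σ(188) = 336, σ(189) = 320, σ(190) = 360, σ(191) = 192, σ(192) = 508, σ(193) = 194, σ(194) = 294, σ(195) = 336, σ(196) = 399. Summing all 196 values: 31713. (Average order: Σ_{n ≤ x} σ(n) ~ (π²/12) x². For x = 196, (π²/12)·196² ≈ 31595.89.)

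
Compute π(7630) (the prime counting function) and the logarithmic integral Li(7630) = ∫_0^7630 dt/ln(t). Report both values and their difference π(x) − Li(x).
π(7630) = 968;  Li(7630) ≈ 985.14;  π(x) − Li(x) ≈ -17.14.

Direct count of primes ≤ 7630 gives π(7630) = 968. Numerical evaluation of the logarithmic integral gives Li(7630) ≈ 985.14. The difference π(x) − Li(x) ≈ -17.14 is typically negative for small/moderate x (Li(x) overestimates), though Littlewood's theorem shows this sign changes infinitely often.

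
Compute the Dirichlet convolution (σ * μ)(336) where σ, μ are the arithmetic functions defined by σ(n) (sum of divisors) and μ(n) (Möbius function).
(σ * μ)(336) = 336

Divisors of 336: [1, 2, 3, 4, 6, 7, 8, 12, 14, 16, 21, 24, 28, 42, 48, 56, 84, 112, 168, 336]. For each d | 336:
  d = 1: σ(1) · μ(336/1) = 1 · 0 = 0
  d = 2: σ(2) · μ(336/2) = 3 · 0 = 0
  d = 3: σ(3) · μ(336/3) = 4 · 0 = 0
  d = 4: σ(4) · μ(336/4) = 7 · 0 = 0
  d = 6: σ(6) · μ(336/6) = 12 · 0 = 0
  d = 7: σ(7) · μ(336/7) = 8 · 0 = 0
  d = 8: σ(8) · μ(336/8) = 15 · -1 = -15
  d = 12: σ(12) · μ(336/12) = 28 · 0 = 0
  d = 14: σ(14) · μ(336/14) = 24 · 0 = 0
  d = 16: σ(16) · μ(336/16) = 31 · 1 = 31
  d = 21: σ(21) · μ(336/21) = 32 · 0 = 0
  d = 24: σ(24) · μ(336/24) = 60 · 1 = 60
  d = 28: σ(28) · μ(336/28) = 56 · 0 = 0
  d = 42: σ(42) · μ(336/42) = 96 · 0 = 0
  d = 48: σ(48) · μ(336/48) = 124 · -1 = -124
  d = 56: σ(56) · μ(336/56) = 120 · 1 = 120
  d = 84: σ(84) · μ(336/84) = 224 · 0 = 0
  d = 112: σ(112) · μ(336/112) = 248 · -1 = -248
  d = 168: σ(168) · μ(336/168) = 480 · -1 = -480
  d = 336: σ(336) · μ(336/336) = 992 · 1 = 992
Summing: (σ * μ)(336) = 0 + 0 + 0 + 0 + 0 + 0 + -15 + 0 + 0 + 31 + 0 + 60 + 0 + 0 + -124 + 120 + 0 + -248 + -480 + 992 = 336.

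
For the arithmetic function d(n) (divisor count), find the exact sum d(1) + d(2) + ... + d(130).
Σ_{n ≤ 130} d(n) = 657

Compute d(n) for each 1 ≤ n ≤ 130: d(1) = 1, d(2) = 2, d(3) = 2, d(4) = 3, d(5) = 2, d(6) = 4, d(7) = 2, d(8) = 4, d(9) = 3, d(10) = 4, d(11) = 2, d(12) = 6, d(13) = 2, d(14) = 4, d(15) = 4, d(16) = 5, d(17) = 2, d(18) = 6, d(19) = 2, d(20) = 6, d(21) = 4, d(22) = 4, d(23) = 2, d(24) = 8, d(25) = 3, d(26) = 4, d(27) = 4, d(28) = 6, d(29) = 2, d(30) = 8, d(31) = 2, d(32) = 6, d(33) = 4, d(34) = 4, d(35) = 4, d(36) = 9, d(37) = 2, d(38) = 4, d(39) = 4, d(40) = 8, d(41) = 2, d(42) = 8, d(43) = 2, d(44) = 6, d(45) = 6, d(46) = 4, d(47) = 2, d(48) = 10, d(49) = 3, d(50) = 6, d(51) = 4, d(52) = 6, d(53) = 2, d(54) = 8, d(55) = 4, d(56) = 8, d(57) = 4, d(58) = 4, d(59) = 2, d(60) = 12, d(61) = 2, d(62) = 4, d(63) = 6, d(64) = 7, d(65) = 4, d(66) = 8, d(67) = 2, d(68) = 6, d(69) = 4, d(70) = 8, d(71) = 2, d(72) = 12, d(73) = 2, d(74) = 4, d(75) = 6, d(76) = 6, d(77) = 4, d(78) = 8, d(79) = 2, d(80) = 10, d(81) = 5, d(82) = 4, d(83) = 2, d(84) = 12, d(85) = 4, d(86) = 4, d(87) = 4, d(88) = 8, d(89) = 2, d(90) = 12, d(91) = 4, d(92) = 6, d(93) = 4, d(94) = 4, d(95) = 4, d(96) = 12, d(97) = 2, d(98) = 6, d(99) = 6, d(100) = 9, d(101) = 2, d(102) = 8, d(103) = 2, d(104) = 8, d(105) = 8, d(106) = 4, d(107) = 2, d(108) = 12, d(109) = 2, d(110) = 8, d(111) = 4, d(112) = 10, d(113) = 2, d(114) = 8, d(115) = 4, d(116) = 6, d(117) = 6, d(118) = 4, d(119) = 4, d(120) = 16, d(121) = 3, d(122) = 4, d(123) = 4, d(124) = 6, d(125) = 4, d(126) = 12, d(127) = 2, d(128) = 8, d(129) = 4, d(130) = 8. Summing all 130 values: 657. (Dirichlet's divisor formula: Σ_{n ≤ x} d(n) = x ln(x) + (2γ − 1) x + O(√x). For x = 130, the asymptotic estimate is ≈ 652.86.)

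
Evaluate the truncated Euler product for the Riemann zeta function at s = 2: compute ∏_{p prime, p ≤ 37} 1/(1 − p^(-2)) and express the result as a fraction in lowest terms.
∏ = 5974606913975783369/3652034743605657600

The primes p ≤ 37 are [2, 3, 5, 7, 11, 13, 17, 19, 23, 29, 31, 37]. For each prime, (1 − 1/p^2)^(-1) = p^2 / (p^2 − 1). The product is (1 − 1/2^2)^(-1), (1 − 1/3^2)^(-1), (1 − 1/5^2)^(-1), (1 − 1/7^2)^(-1), (1 − 1/11^2)^(-1), (1 − 1/13^2)^(-1), (1 − 1/17^2)^(-1), (1 − 1/19^2)^(-1), (1 − 1/23^2)^(-1), (1 − 1/29^2)^(-1), (1 − 1/31^2)^(-1), (1 − 1/37^2)^(-1) = ∏ p^2 / (p^2 − 1) = 5974606913975783369/3652034743605657600.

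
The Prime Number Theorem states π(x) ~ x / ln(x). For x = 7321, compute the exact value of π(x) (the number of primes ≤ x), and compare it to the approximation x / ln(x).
π(7321) = 933;  x/ln(x) ≈ 822.72;  relative error ≈ 11.82%.

Directly count primes up to 7321: π(7321) = 933. The PNT approximation gives 7321/ln(7321) ≈ 7321/8.89850 ≈ 822.72. Relative error (π(x) − x/ln(x)) / π(x) ≈ 11.82%; the approximation is known to undercount slightly (Li(x) is a better estimate).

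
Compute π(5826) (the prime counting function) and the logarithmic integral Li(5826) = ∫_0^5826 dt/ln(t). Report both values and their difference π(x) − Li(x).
π(5826) = 764;  Li(5826) ≈ 780.38;  π(x) − Li(x) ≈ -16.38.

Direct count of primes ≤ 5826 gives π(5826) = 764. Numerical evaluation of the logarithmic integral gives Li(5826) ≈ 780.38. The difference π(x) − Li(x) ≈ -16.38 is typically negative for small/moderate x (Li(x) overestimates), though Littlewood's theorem shows this sign changes infinitely often.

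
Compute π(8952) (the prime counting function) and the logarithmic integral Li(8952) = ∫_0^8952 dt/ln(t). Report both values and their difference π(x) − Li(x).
π(8952) = 1113;  Li(8952) ≈ 1131.68;  π(x) − Li(x) ≈ -18.68.

Direct count of primes ≤ 8952 gives π(8952) = 1113. Numerical evaluation of the logarithmic integral gives Li(8952) ≈ 1131.68. The difference π(x) − Li(x) ≈ -18.68 is typically negative for small/moderate x (Li(x) overestimates), though Littlewood's theorem shows this sign changes infinitely often.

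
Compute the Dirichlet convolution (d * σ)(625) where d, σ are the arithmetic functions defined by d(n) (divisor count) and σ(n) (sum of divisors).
(d * σ)(625) = 1215

Divisors of 625: [1, 5, 25, 125, 625]. For each d | 625:
  d = 1: d(1) · σ(625/1) = 1 · 781 = 781
  d = 5: d(5) · σ(625/5) = 2 · 156 = 312
  d = 25: d(25) · σ(625/25) = 3 · 31 = 93
  d = 125: d(125) · σ(625/125) = 4 · 6 = 24
  d = 625: d(625) · σ(625/625) = 5 · 1 = 5
Summing: (d * σ)(625) = 781 + 312 + 93 + 24 + 5 = 1215.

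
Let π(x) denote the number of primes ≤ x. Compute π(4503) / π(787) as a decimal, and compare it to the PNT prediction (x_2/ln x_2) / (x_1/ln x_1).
π(4503)/π(787) = 610/138 ≈ 4.4203;  PNT prediction ≈ 4.5354.

π(787) = 138 and π(4503) = 610, so π(4503)/π(787) ≈ 4.4203. The PNT-predicted ratio is (4503/ln(4503)) / (787/ln(787)) ≈ 4.5354. The two agree to within a few percent, as expected.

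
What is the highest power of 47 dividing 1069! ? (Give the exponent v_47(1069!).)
v_47(1069!) = 22

Legendre's formula: v_p(n!) = Σ_{k ≥ 1} ⌊n / p^k⌋. For p = 47, n = 1069, the terms are:
  ⌊1069/47^1⌋ = ⌊1069/47⌋ = 22
(the next term ⌊1069/47^2⌋ = 0, terminating the sum). Summing: v_47(1069!) = 22 = 22.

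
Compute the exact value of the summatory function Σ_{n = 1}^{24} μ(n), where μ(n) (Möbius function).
Σ_{n ≤ 24} μ(n) = -2

Compute μ(n) for each 1 ≤ n ≤ 24: μ(1) = 1, μ(2) = -1, μ(3) = -1, μ(4) = 0, μ(5) = -1, μ(6) = 1, μ(7) = -1, μ(8) = 0, μ(9) = 0, μ(10) = 1, μ(11) = -1, μ(12) = 0, μ(13) = -1, μ(14) = 1, μ(15) = 1, μ(16) = 0, μ(17) = -1, μ(18) = 0, μ(19) = -1, μ(20) = 0, μ(21) = 1, μ(22) = 1, μ(23) = -1, μ(24) = 0. Summing all 24 values: -2. (Mertens function M(x) = Σ_{n ≤ x} μ(n); on average M(x) should be small (PNT ⟺ M(x) = o(x)).)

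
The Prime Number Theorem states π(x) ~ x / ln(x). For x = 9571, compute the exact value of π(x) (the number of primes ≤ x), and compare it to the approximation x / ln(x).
π(9571) = 1183;  x/ln(x) ≈ 1044.13;  relative error ≈ 11.74%.

Directly count primes up to 9571: π(9571) = 1183. The PNT approximation gives 9571/ln(9571) ≈ 9571/9.16649 ≈ 1044.13. Relative error (π(x) − x/ln(x)) / π(x) ≈ 11.74%; the approximation is known to undercount slightly (Li(x) is a better estimate).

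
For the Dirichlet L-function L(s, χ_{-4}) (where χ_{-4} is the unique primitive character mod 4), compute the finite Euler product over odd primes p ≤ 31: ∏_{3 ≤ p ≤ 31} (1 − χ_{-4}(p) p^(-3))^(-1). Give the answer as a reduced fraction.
∏ = 16829566118167783909225/17369167366519535960064

The odd primes p ≤ 31 are [3, 5, 7, 11, 13, 17, 19, 23, 29, 31]. For each, χ(p) = 1 if p ≡ 1 mod 4, χ(p) = −1 if p ≡ 3 mod 4. Taking (1 − χ(p)/p^3)^(-1) = p^3/(p^3 − χ(p)): (1 − (-1)/3^3)^(-1) · (1 − (1)/5^3)^(-1) · (1 − (-1)/7^3)^(-1) · (1 − (-1)/11^3)^(-1) · (1 − (1)/13^3)^(-1) · (1 − (1)/17^3)^(-1) · (1 − (-1)/19^3)^(-1) · (1 − (-1)/23^3)^(-1) · (1 − (1)/29^3)^(-1) · (1 − (-1)/31^3)^(-1) = 16829566118167783909225/17369167366519535960064.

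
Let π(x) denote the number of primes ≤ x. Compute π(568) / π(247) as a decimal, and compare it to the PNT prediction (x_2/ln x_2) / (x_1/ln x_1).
π(568)/π(247) = 103/53 ≈ 1.9434;  PNT prediction ≈ 1.9977.

π(247) = 53 and π(568) = 103, so π(568)/π(247) ≈ 1.9434. The PNT-predicted ratio is (568/ln(568)) / (247/ln(247)) ≈ 1.9977. The two agree to within a few percent, as expected.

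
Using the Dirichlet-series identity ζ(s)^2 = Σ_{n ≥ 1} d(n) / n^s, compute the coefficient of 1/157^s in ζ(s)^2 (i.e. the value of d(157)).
d(157) = 2

ζ(s)^2 = (Σ 1/m^s)(Σ 1/k^s). The coefficient of 1/n^s in the product is the number of ordered pairs (m, k) with mk = n, which equals d(n). For n = 157, divisors are [1, 157], so d(157) = 2.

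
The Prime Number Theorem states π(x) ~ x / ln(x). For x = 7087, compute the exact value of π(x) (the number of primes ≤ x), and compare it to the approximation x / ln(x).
π(7087) = 909;  x/ln(x) ≈ 799.34;  relative error ≈ 12.06%.

Directly count primes up to 7087: π(7087) = 909. The PNT approximation gives 7087/ln(7087) ≈ 7087/8.86602 ≈ 799.34. Relative error (π(x) − x/ln(x)) / π(x) ≈ 12.06%; the approximation is known to undercount slightly (Li(x) is a better estimate).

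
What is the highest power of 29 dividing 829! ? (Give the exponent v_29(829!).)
v_29(829!) = 28

Legendre's formula: v_p(n!) = Σ_{k ≥ 1} ⌊n / p^k⌋. For p = 29, n = 829, the terms are:
  ⌊829/29^1⌋ = ⌊829/29⌋ = 28
(the next term ⌊829/29^2⌋ = 0, terminating the sum). Summing: v_29(829!) = 28 = 28.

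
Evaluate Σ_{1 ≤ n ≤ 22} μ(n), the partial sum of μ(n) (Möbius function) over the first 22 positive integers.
Σ_{n ≤ 22} μ(n) = -1

Compute μ(n) for each 1 ≤ n ≤ 22: μ(1) = 1, μ(2) = -1, μ(3) = -1, μ(4) = 0, μ(5) = -1, μ(6) = 1, μ(7) = -1, μ(8) = 0, μ(9) = 0, μ(10) = 1, μ(11) = -1, μ(12) = 0, μ(13) = -1, μ(14) = 1, μ(15) = 1, μ(16) = 0, μ(17) = -1, μ(18) = 0, μ(19) = -1, μ(20) = 0, μ(21) = 1, μ(22) = 1. Summing all 22 values: -1. (Mertens function M(x) = Σ_{n ≤ x} μ(n); on average M(x) should be small (PNT ⟺ M(x) = o(x)).)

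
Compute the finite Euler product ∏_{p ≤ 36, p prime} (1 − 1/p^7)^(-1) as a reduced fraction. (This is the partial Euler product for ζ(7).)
∏ = 37031956963631386906046525229438701635098769061332515193389940565625/36725327022248259763071767483224373757798563246158812707599806493184

The primes p ≤ 36 are [2, 3, 5, 7, 11, 13, 17, 19, 23, 29, 31]. For each prime, (1 − 1/p^7)^(-1) = p^7 / (p^7 − 1). The product is (1 − 1/2^7)^(-1), (1 − 1/3^7)^(-1), (1 − 1/5^7)^(-1), (1 − 1/7^7)^(-1), (1 − 1/11^7)^(-1), (1 − 1/13^7)^(-1), (1 − 1/17^7)^(-1), (1 − 1/19^7)^(-1), (1 − 1/23^7)^(-1), (1 − 1/29^7)^(-1), (1 − 1/31^7)^(-1) = ∏ p^7 / (p^7 − 1) = 37031956963631386906046525229438701635098769061332515193389940565625/36725327022248259763071767483224373757798563246158812707599806493184.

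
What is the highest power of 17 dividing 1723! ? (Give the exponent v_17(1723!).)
v_17(1723!) = 106

Legendre's formula: v_p(n!) = Σ_{k ≥ 1} ⌊n / p^k⌋. For p = 17, n = 1723, the terms are:
  ⌊1723/17^1⌋ = ⌊1723/17⌋ = 101
  ⌊1723/17^2⌋ = ⌊1723/289⌋ = 5
(the next term ⌊1723/17^3⌋ = 0, terminating the sum). Summing: v_17(1723!) = 101 + 5 = 106.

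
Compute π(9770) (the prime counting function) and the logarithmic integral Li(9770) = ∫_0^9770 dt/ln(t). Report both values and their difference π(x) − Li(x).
π(9770) = 1205;  Li(9770) ≈ 1221.13;  π(x) − Li(x) ≈ -16.13.

Direct count of primes ≤ 9770 gives π(9770) = 1205. Numerical evaluation of the logarithmic integral gives Li(9770) ≈ 1221.13. The difference π(x) − Li(x) ≈ -16.13 is typically negative for small/moderate x (Li(x) overestimates), though Littlewood's theorem shows this sign changes infinitely often.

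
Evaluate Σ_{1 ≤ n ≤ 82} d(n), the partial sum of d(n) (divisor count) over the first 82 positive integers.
Σ_{n ≤ 82} d(n) = 377

Compute d(n) for each 1 ≤ n ≤ 82: d(1) = 1, d(2) = 2, d(3) = 2, d(4) = 3, d(5) = 2, d(6) = 4, d(7) = 2, d(8) = 4, d(9) = 3, d(10) = 4, d(11) = 2, d(12) = 6, d(13) = 2, d(14) = 4, d(15) = 4, d(16) = 5, d(17) = 2, d(18) = 6, d(19) = 2, d(20) = 6, d(21) = 4, d(22) = 4, d(23) = 2, d(24) = 8, d(25) = 3, d(26) = 4, d(27) = 4, d(28) = 6, d(29) = 2, d(30) = 8, d(31) = 2, d(32) = 6, d(33) = 4, d(34) = 4, d(35) = 4, d(36) = 9, d(37) = 2, d(38) = 4, d(39) = 4, d(40) = 8, d(41) = 2, d(42) = 8, d(43) = 2, d(44) = 6, d(45) = 6, d(46) = 4, d(47) = 2, d(48) = 10, d(49) = 3, d(50) = 6, d(51) = 4, d(52) = 6, d(53) = 2, d(54) = 8, d(55) = 4, d(56) = 8, d(57) = 4, d(58) = 4, d(59) = 2, d(60) = 12, d(61) = 2, d(62) = 4, d(63) = 6, d(64) = 7, d(65) = 4, d(66) = 8, d(67) = 2, d(68) = 6, d(69) = 4, d(70) = 8, d(71) = 2, d(72) = 12, d(73) = 2, d(74) = 4, d(75) = 6, d(76) = 6, d(77) = 4, d(78) = 8, d(79) = 2, d(80) = 10, d(81) = 5, d(82) = 4. Summing all 82 values: 377. (Dirichlet's divisor formula: Σ_{n ≤ x} d(n) = x ln(x) + (2γ − 1) x + O(√x). For x = 82, the asymptotic estimate is ≈ 374.01.)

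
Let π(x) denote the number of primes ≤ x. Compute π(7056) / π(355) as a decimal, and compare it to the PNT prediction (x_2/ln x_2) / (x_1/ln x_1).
π(7056)/π(355) = 906/71 ≈ 12.7606;  PNT prediction ≈ 13.1708.

π(355) = 71 and π(7056) = 906, so π(7056)/π(355) ≈ 12.7606. The PNT-predicted ratio is (7056/ln(7056)) / (355/ln(355)) ≈ 13.1708. The two agree to within a few percent, as expected.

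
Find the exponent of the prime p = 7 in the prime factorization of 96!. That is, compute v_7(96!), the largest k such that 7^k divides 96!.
v_7(96!) = 14

Legendre's formula: v_p(n!) = Σ_{k ≥ 1} ⌊n / p^k⌋. For p = 7, n = 96, the terms are:
  ⌊96/7^1⌋ = ⌊96/7⌋ = 13
  ⌊96/7^2⌋ = ⌊96/49⌋ = 1
(the next term ⌊96/7^3⌋ = 0, terminating the sum). Summing: v_7(96!) = 13 + 1 = 14.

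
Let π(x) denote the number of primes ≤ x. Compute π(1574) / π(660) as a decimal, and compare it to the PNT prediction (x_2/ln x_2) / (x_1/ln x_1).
π(1574)/π(660) = 248/120 ≈ 2.0667;  PNT prediction ≈ 2.1033.

π(660) = 120 and π(1574) = 248, so π(1574)/π(660) ≈ 2.0667. The PNT-predicted ratio is (1574/ln(1574)) / (660/ln(660)) ≈ 2.1033. The two agree to within a few percent, as expected.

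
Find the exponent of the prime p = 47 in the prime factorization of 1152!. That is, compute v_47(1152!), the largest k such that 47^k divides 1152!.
v_47(1152!) = 24

Legendre's formula: v_p(n!) = Σ_{k ≥ 1} ⌊n / p^k⌋. For p = 47, n = 1152, the terms are:
  ⌊1152/47^1⌋ = ⌊1152/47⌋ = 24
(the next term ⌊1152/47^2⌋ = 0, terminating the sum). Summing: v_47(1152!) = 24 = 24.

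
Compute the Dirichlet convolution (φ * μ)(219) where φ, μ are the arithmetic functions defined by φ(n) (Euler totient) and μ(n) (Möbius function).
(φ * μ)(219) = 71

Divisors of 219: [1, 3, 73, 219]. For each d | 219:
  d = 1: φ(1) · μ(219/1) = 1 · 1 = 1
  d = 3: φ(3) · μ(219/3) = 2 · -1 = -2
  d = 73: φ(73) · μ(219/73) = 72 · -1 = -72
  d = 219: φ(219) · μ(219/219) = 144 · 1 = 144
Summing: (φ * μ)(219) = 1 + -2 + -72 + 144 = 71.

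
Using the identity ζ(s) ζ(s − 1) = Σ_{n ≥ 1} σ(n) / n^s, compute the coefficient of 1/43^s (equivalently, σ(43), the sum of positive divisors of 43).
σ(43) = 44

In the product (Σ m^0/m^s)(Σ k / k^s) = Σ (Σ_{d | n} d) / n^s, the coefficient of 1/n^s is σ(n) = Σ_{d | n} d. For n = 43, divisors are [1, 43]; summing: σ(43) = 44.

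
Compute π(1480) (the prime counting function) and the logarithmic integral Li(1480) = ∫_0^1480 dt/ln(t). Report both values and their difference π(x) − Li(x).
π(1480) = 233;  Li(1480) ≈ 245.08;  π(x) − Li(x) ≈ -12.08.

Direct count of primes ≤ 1480 gives π(1480) = 233. Numerical evaluation of the logarithmic integral gives Li(1480) ≈ 245.08. The difference π(x) − Li(x) ≈ -12.08 is typically negative for small/moderate x (Li(x) overestimates), though Littlewood's theorem shows this sign changes infinitely often.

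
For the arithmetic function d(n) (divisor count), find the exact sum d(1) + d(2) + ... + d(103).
Σ_{n ≤ 103} d(n) = 494

Compute d(n) for each 1 ≤ n ≤ 103: d(1) = 1, d(2) = 2, d(3) = 2, d(4) = 3, d(5) = 2, d(6) = 4, d(7) = 2, d(8) = 4, d(9) = 3, d(10) = 4, d(11) = 2, d(12) = 6, d(13) = 2, d(14) = 4, d(15) = 4, d(16) = 5, d(17) = 2, d(18) = 6, d(19) = 2, d(20) = 6, d(21) = 4, d(22) = 4, d(23) = 2, d(24) = 8, d(25) = 3, d(26) = 4, d(27) = 4, d(28) = 6, d(29) = 2, d(30) = 8, d(31) = 2, d(32) = 6, d(33) = 4, d(34) = 4, d(35) = 4, d(36) = 9, d(37) = 2, d(38) = 4, d(39) = 4, d(40) = 8, d(41) = 2, d(42) = 8, d(43) = 2, d(44) = 6, d(45) = 6, d(46) = 4, d(47) = 2, d(48) = 10, d(49) = 3, d(50) = 6, d(51) = 4, d(52) = 6, d(53) = 2, d(54) = 8, d(55) = 4, d(56) = 8, d(57) = 4, d(58) = 4, d(59) = 2, d(60) = 12, d(61) = 2, d(62) = 4, d(63) = 6, d(64) = 7, d(65) = 4, d(66) = 8, d(67) = 2, d(68) = 6, d(69) = 4, d(70) = 8, d(71) = 2, d(72) = 12, d(73) = 2, d(74) = 4, d(75) = 6, d(76) = 6, d(77) = 4, d(78) = 8, d(79) = 2, d(80) = 10, d(81) = 5, d(82) = 4, d(83) = 2, d(84) = 12, d(85) = 4, d(86) = 4, d(87) = 4, d(88) = 8, d(89) = 2, d(90) = 12, d(91) = 4, d(92) = 6, d(93) = 4, d(94) = 4, d(95) = 4, d(96) = 12, d(97) = 2, d(98) = 6, d(99) = 6, d(100) = 9, d(101) = 2, d(102) = 8, d(103) = 2. Summing all 103 values: 494. (Dirichlet's divisor formula: Σ_{n ≤ x} d(n) = x ln(x) + (2γ − 1) x + O(√x). For x = 103, the asymptotic estimate is ≈ 493.28.)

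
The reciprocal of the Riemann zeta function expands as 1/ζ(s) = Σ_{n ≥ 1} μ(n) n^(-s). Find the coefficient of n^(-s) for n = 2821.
μ(2821) = -1

Factor n = 2821 = 7 · 13 · 31. μ(n) = 0 if any exponent ≥ 2 (not squarefree); otherwise μ(n) = (−1)^{ω(n)} where ω(n) is the number of distinct prime factors. Applying: μ(2821) = -1.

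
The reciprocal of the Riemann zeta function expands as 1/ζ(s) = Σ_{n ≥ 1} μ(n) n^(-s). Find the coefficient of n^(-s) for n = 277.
μ(277) = -1

Factor n = 277 = 277. μ(n) = 0 if any exponent ≥ 2 (not squarefree); otherwise μ(n) = (−1)^{ω(n)} where ω(n) is the number of distinct prime factors. Applying: μ(277) = -1.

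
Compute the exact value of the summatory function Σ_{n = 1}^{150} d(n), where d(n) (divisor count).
Σ_{n ≤ 150} d(n) = 780

Compute d(n) for each 1 ≤ n ≤ 150: d(1) = 1, d(2) = 2, d(3) = 2, d(4) = 3, d(5) = 2, d(6) = 4, d(7) = 2, d(8) = 4, d(9) = 3, d(10) = 4, d(11) = 2, d(12) = 6, d(13) = 2, d(14) = 4, d(15) = 4, d(16) = 5, d(17) = 2, d(18) = 6, d(19) = 2, d(20) = 6, d(21) = 4, d(22) = 4, d(23) = 2, d(24) = 8, d(25) = 3, d(26) = 4, d(27) = 4, d(28) = 6, d(29) = 2, d(30) = 8, d(31) = 2, d(32) = 6, d(33) = 4, d(34) = 4, d(35) = 4, d(36) = 9, d(37) = 2, d(38) = 4, d(39) = 4, d(40) = 8, d(41) = 2, d(42) = 8, d(43) = 2, d(44) = 6, d(45) = 6, d(46) = 4, d(47) = 2, d(48) = 10, d(49) = 3, d(50) = 6, d(51) = 4, d(52) = 6, d(53) = 2, d(54) = 8, d(55) = 4, d(56) = 8, d(57) = 4, d(58) = 4, d(59) = 2, d(60) = 12, d(61) = 2, d(62) = 4, d(63) = 6, d(64) = 7, d(65) = 4, d(66) = 8, d(67) = 2, d(68) = 6, d(69) = 4, d(70) = 8, d(71) = 2, d(72) = 12, d(73) = 2, d(74) = 4, d(75) = 6, d(76) = 6, d(77) = 4, d(78) = 8, d(79) = 2, d(80) = 10, d(81) = 5, d(82) = 4, d(83) = 2, d(84) = 12, d(85) = 4, d(86) = 4, d(87) = 4, d(88) = 8, d(89) = 2, d(90) = 12, d(91) = 4, d(92) = 6, d(93) = 4, d(94) = 4, d(95) = 4, d(96) = 12, d(97) = 2, d(98) = 6, d(99) = 6, d(100) = 9, d(101) = 2, d(102) = 8, d(103) = 2, d(104) = 8, d(105) = 8, d(106) = 4, d(107) = 2, d(108) = 12, d(109) = 2, d(110) = 8, d(111) = 4, d(112) = 10, d(113) = 2, d(114) = 8, d(115) = 4, d(116) = 6, d(117) = 6, d(118) = 4, d(119) = 4, d(120) = 16, d(121) = 3, d(122) = 4, d(123) = 4, d(124) = 6, d(125) = 4, d(126) = 12, d(127) = 2, d(128) = 8, d(129) = 4, d(130) = 8, d(131) = 2, d(132) = 12, d(133) = 4, d(134) = 4, d(135) = 8, d(136) = 8, d(137) = 2, d(138) = 8, d(139) = 2, d(140) = 12, d(141) = 4, d(142) = 4, d(143) = 4, d(144) = 15, d(145) = 4, d(146) = 4, d(147) = 6, d(148) = 6, d(149) = 2, d(150) = 12. Summing all 150 values: 780. (Dirichlet's divisor formula: Σ_{n ≤ x} d(n) = x ln(x) + (2γ − 1) x + O(√x). For x = 150, the asymptotic estimate is ≈ 774.76.)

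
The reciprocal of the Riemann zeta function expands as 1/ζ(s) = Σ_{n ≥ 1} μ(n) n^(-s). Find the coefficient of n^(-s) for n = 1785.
μ(1785) = 1

Factor n = 1785 = 3 · 5 · 7 · 17. μ(n) = 0 if any exponent ≥ 2 (not squarefree); otherwise μ(n) = (−1)^{ω(n)} where ω(n) is the number of distinct prime factors. Applying: μ(1785) = 1.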